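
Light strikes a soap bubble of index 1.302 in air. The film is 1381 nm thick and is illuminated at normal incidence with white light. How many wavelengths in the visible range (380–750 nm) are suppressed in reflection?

5

Ray reflecting at the top interface goes from n = 1.0 toward n = 1.302: a half-wave phase shift.
Bottom surface (1.302 → 1.0): reflection off a lower-index medium gives no phase shift.
Net: one phase inversion between the two reflected rays.
For weak reflection here: 2 n t = m λ.
λ = 2 n t / m = 3596 / m nm.
m=4: 899 nm (IR); m=5: 719 nm (visible); m=6: 599 nm (visible); m=7: 514 nm (visible); m=8: 450 nm (visible); m=9: 400 nm (visible); m=10: 360 nm (UV).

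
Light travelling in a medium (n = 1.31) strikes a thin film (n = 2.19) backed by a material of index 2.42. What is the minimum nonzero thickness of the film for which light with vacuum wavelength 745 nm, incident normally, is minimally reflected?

At the upper boundary (n = 1.31 to n = 2.19) the reflected ray undergoes a half-wave phase shift.
Ray reflecting at the bottom interface goes from n = 2.19 toward n = 2.42: a half-wave phase shift.
The two reflections carry the same phase change, so no net offset.
For weak reflection here: 2 n t = (m + ½) λ.
Minimum at m = 0: t = λ / (4 n) = 745 / (4 × 2.19) = 85.0 nm.

85.0 nm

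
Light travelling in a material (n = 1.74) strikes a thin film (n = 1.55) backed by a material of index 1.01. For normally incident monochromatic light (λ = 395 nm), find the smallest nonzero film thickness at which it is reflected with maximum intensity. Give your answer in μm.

Top surface (1.74 → 1.55): reflection off a lower-index medium gives no phase shift.
Bottom surface (1.55 → 1.01): reflection off a lower-index medium gives no phase shift.
The two reflections carry the same phase change, so no net offset.
With no net inversion, constructive interference in reflection requires 2 n t = m λ.
Minimum nonzero at m = 1: t = λ / (2 n) = 395 / (2 × 1.55) = 127 nm.

0.127 μm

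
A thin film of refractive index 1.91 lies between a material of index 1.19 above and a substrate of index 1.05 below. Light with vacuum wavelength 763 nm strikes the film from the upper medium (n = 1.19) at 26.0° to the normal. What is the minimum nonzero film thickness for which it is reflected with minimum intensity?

208 nm

Top surface (1.19 → 1.91): reflection off a higher-index medium gives a half-wave phase shift.
At the lower boundary (n = 1.91 to n = 1.05) the reflected ray undergoes no phase shift.
Net: one phase inversion between the two reflected rays.
For weak reflection here: 2 n t cos θ_r = m λ.
Snell's law: 1.19 sin 26.0° = 1.91 sin θ_r → sin θ_r = 0.273, cos θ_r = 0.962.
Minimum nonzero at m = 1: t = λ / (2 n cos θ_r) = 763 / (2 × 1.91 × 0.962) = 208 nm.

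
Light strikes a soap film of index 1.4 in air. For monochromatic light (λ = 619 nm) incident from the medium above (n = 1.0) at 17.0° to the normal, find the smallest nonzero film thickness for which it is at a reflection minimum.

226 nm

Top surface (1.0 → 1.4): reflection off a higher-index medium gives a half-wave phase shift.
Ray reflecting at the bottom interface goes from n = 1.4 toward n = 1.0: no phase shift.
Net: one phase inversion between the two reflected rays.
With one net inversion, destructive interference in reflection requires 2 n t cos θ_r = m λ.
Snell's law: 1.0 sin 17.0° = 1.4 sin θ_r → sin θ_r = 0.209, cos θ_r = 0.978.
Minimum nonzero at m = 1: t = λ / (2 n cos θ_r) = 619 / (2 × 1.4 × 0.978) = 226 nm.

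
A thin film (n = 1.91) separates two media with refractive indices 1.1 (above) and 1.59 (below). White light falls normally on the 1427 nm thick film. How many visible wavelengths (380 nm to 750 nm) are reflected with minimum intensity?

7

Top surface (1.1 → 1.91): reflection off a higher-index medium gives a half-wave phase shift.
Ray reflecting at the bottom interface goes from n = 1.91 toward n = 1.59: no phase shift.
Exactly one π shift → a net half-wave offset.
With one net inversion, destructive interference in reflection requires 2 n t = m λ.
λ = 2 n t / m = 5451 / m nm.
m=7: 779 nm (IR); m=8: 681 nm (visible); m=9: 606 nm (visible); m=10: 545 nm (visible); m=11: 496 nm (visible); m=12: 454 nm (visible); m=13: 419 nm (visible); m=14: 389 nm (visible); m=15: 363 nm (UV).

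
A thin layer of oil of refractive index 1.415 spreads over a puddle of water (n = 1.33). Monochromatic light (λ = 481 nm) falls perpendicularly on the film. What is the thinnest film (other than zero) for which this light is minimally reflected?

Ray reflecting at the top interface goes from n = 1.0 toward n = 1.415: a half-wave phase shift.
Ray reflecting at the bottom interface goes from n = 1.415 toward n = 1.33: no phase shift.
Net: one phase inversion between the two reflected rays.
With one net inversion, destructive interference in reflection requires 2 n t = m λ.
Minimum nonzero at m = 1: t = λ / (2 n) = 481 / (2 × 1.415) = 170 nm.

170 nm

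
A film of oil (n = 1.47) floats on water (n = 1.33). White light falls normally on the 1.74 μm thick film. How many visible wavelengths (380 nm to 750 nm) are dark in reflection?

At the upper boundary (n = 1.0 to n = 1.47) the reflected ray undergoes a half-wave phase shift.
Bottom surface (1.47 → 1.33): reflection off a lower-index medium gives no phase shift.
Net: one phase inversion between the two reflected rays.
For weak reflection here: 2 n t = m λ.
λ = 2 n t / m = 5116 / m nm.
m=6: 853 nm (IR); m=7: 731 nm (visible); m=8: 639 nm (visible); m=9: 568 nm (visible); m=10: 512 nm (visible); m=11: 465 nm (visible); m=12: 426 nm (visible); m=13: 394 nm (visible); m=14: 365 nm (UV).

7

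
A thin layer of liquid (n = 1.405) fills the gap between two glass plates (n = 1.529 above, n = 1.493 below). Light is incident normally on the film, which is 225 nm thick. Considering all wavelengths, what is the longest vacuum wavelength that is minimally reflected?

632 nm

Top surface (1.529 → 1.405): reflection off a lower-index medium gives no phase shift.
Ray reflecting at the bottom interface goes from n = 1.405 toward n = 1.493: a half-wave phase shift.
The two reflections differ by half a wavelength.
With one net inversion, destructive interference in reflection requires 2 n t = m λ.
λ = 2 n t / m. The longest wavelength is m = 1: λ = 2 × 1.405 × 225 / 1.00 = 632 nm.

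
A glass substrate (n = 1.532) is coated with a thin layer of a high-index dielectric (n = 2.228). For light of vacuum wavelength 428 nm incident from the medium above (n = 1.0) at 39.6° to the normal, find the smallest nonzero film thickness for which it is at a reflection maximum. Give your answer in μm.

Ray reflecting at the top interface goes from n = 1.0 toward n = 2.228: a half-wave phase shift.
At the lower boundary (n = 2.228 to n = 1.532) the reflected ray undergoes no phase shift.
Exactly one π shift → a net half-wave offset.
So the condition for constructive reflection is 2 n t cos θ_r = (m + ½) λ.
Snell's law: 1.0 sin 39.6° = 2.228 sin θ_r → sin θ_r = 0.286, cos θ_r = 0.958.
Minimum at m = 0: t = λ / (4 n cos θ_r) = 428 / (4 × 2.228 × 0.958) = 50.1 nm.

0.0501 μm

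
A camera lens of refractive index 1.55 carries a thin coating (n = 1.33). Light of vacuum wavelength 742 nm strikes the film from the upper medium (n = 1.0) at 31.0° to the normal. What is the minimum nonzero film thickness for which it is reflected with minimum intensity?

Top surface (1.0 → 1.33): reflection off a higher-index medium gives a half-wave phase shift.
Bottom surface (1.33 → 1.55): reflection off a higher-index medium gives a half-wave phase shift.
Zero or two π shifts → no net half-wave offset.
So the condition for destructive reflection is 2 n t cos θ_r = (m + ½) λ.
Snell's law: 1.0 sin 31.0° = 1.33 sin θ_r → sin θ_r = 0.387, cos θ_r = 0.922.
Minimum at m = 0: t = λ / (4 n cos θ_r) = 742 / (4 × 1.33 × 0.922) = 151 nm.

151 nm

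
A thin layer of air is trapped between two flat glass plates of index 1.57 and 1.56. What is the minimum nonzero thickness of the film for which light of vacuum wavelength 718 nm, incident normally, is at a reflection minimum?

359 nm

Ray reflecting at the top interface goes from n = 1.57 toward n = 1.0: no phase shift.
Bottom surface (1.0 → 1.56): reflection off a higher-index medium gives a half-wave phase shift.
The two reflections differ by half a wavelength.
So the condition for destructive reflection is 2 n t = m λ.
Minimum nonzero at m = 1: t = λ / (2 n) = 718 / (2 × 1.0) = 359 nm.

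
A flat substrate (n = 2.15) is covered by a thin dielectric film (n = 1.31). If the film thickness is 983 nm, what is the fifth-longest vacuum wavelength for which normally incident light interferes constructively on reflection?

At the upper boundary (n = 1.0 to n = 1.31) the reflected ray undergoes a half-wave phase shift.
Ray reflecting at the bottom interface goes from n = 1.31 toward n = 2.15: a half-wave phase shift.
Net: no relative phase inversion (both shifts match).
For maximum reflection here: 2 n t = m λ.
λ = 2 n t / m. The fifth-longest wavelength is m = 5: λ = 2 × 1.31 × 983 / 5.00 = 515 nm.

515 nm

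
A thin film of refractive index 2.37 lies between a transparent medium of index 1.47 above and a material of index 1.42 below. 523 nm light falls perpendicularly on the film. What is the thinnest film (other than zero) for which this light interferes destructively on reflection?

110 nm

At the upper boundary (n = 1.47 to n = 2.37) the reflected ray undergoes a half-wave phase shift.
Ray reflecting at the bottom interface goes from n = 2.37 toward n = 1.42: no phase shift.
Exactly one π shift → a net half-wave offset.
For weak reflection here: 2 n t = m λ.
Minimum nonzero at m = 1: t = λ / (2 n) = 523 / (2 × 2.37) = 110 nm.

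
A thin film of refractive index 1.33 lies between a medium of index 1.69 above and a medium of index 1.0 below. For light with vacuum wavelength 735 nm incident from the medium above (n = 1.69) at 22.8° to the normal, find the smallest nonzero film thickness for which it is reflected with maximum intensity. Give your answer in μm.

At the upper boundary (n = 1.69 to n = 1.33) the reflected ray undergoes no phase shift.
At the lower boundary (n = 1.33 to n = 1.0) the reflected ray undergoes no phase shift.
The two reflections carry the same phase change, so no net offset.
For maximum reflection here: 2 n t cos θ_r = m λ.
Snell's law: 1.69 sin 22.8° = 1.33 sin θ_r → sin θ_r = 0.492, cos θ_r = 0.870.
Minimum nonzero at m = 1: t = λ / (2 n cos θ_r) = 735 / (2 × 1.33 × 0.870) = 317 nm.

0.317 μm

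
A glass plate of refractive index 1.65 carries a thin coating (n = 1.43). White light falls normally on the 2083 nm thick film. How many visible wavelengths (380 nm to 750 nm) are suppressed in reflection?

Top surface (1.0 → 1.43): reflection off a higher-index medium gives a half-wave phase shift.
At the lower boundary (n = 1.43 to n = 1.65) the reflected ray undergoes a half-wave phase shift.
The two reflections carry the same phase change, so no net offset.
For minimum reflection here: 2 n t = (m + ½) λ.
λ = 2 n t / (m + ½) = 5957 / (m + ½) nm.
m=7: 794 nm (IR); m=8: 701 nm (visible); m=9: 627 nm (visible); m=10: 567 nm (visible); m=11: 518 nm (visible); m=12: 477 nm (visible); m=13: 441 nm (visible); m=14: 411 nm (visible); m=15: 384 nm (visible); m=16: 361 nm (UV).

8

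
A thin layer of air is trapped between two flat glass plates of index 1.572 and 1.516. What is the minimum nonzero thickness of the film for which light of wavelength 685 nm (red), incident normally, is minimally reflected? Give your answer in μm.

Top surface (1.572 → 1.0): reflection off a lower-index medium gives no phase shift.
Ray reflecting at the bottom interface goes from n = 1.0 toward n = 1.516: a half-wave phase shift.
Exactly one π shift → a net half-wave offset.
So the condition for destructive reflection is 2 n t = m λ.
Minimum nonzero at m = 1: t = λ / (2 n) = 685 / (2 × 1.0) = 343 nm.

0.343 μm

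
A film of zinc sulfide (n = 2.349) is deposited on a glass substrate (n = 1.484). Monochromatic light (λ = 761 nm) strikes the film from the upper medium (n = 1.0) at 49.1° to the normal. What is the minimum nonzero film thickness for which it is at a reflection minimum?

171 nm

At the upper boundary (n = 1.0 to n = 2.349) the reflected ray undergoes a half-wave phase shift.
Bottom surface (2.349 → 1.484): reflection off a lower-index medium gives no phase shift.
The two reflections differ by half a wavelength.
For minimum reflection here: 2 n t cos θ_r = m λ.
Snell's law: 1.0 sin 49.1° = 2.349 sin θ_r → sin θ_r = 0.322, cos θ_r = 0.947.
Minimum nonzero at m = 1: t = λ / (2 n cos θ_r) = 761 / (2 × 2.349 × 0.947) = 171 nm.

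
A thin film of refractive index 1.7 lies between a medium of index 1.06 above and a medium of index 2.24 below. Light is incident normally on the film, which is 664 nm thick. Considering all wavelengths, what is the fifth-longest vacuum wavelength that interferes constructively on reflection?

452 nm

Ray reflecting at the top interface goes from n = 1.06 toward n = 1.7: a half-wave phase shift.
Bottom surface (1.7 → 2.24): reflection off a higher-index medium gives a half-wave phase shift.
Zero or two π shifts → no net half-wave offset.
So the condition for constructive reflection is 2 n t = m λ.
λ = 2 n t / m. The fifth-longest wavelength is m = 5: λ = 2 × 1.7 × 664 / 5.00 = 452 nm.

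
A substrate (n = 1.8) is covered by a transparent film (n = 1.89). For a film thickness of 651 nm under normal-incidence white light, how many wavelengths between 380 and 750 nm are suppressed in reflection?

Ray reflecting at the top interface goes from n = 1.0 toward n = 1.89: a half-wave phase shift.
Ray reflecting at the bottom interface goes from n = 1.89 toward n = 1.8: no phase shift.
Net: one phase inversion between the two reflected rays.
For minimum reflection here: 2 n t = m λ.
λ = 2 n t / m = 2461 / m nm.
m=3: 820 nm (IR); m=4: 615 nm (visible); m=5: 492 nm (visible); m=6: 410 nm (visible); m=7: 352 nm (UV).

3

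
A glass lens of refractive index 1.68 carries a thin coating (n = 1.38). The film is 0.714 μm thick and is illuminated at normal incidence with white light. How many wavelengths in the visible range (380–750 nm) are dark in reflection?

Top surface (1.0 → 1.38): reflection off a higher-index medium gives a half-wave phase shift.
Bottom surface (1.38 → 1.68): reflection off a higher-index medium gives a half-wave phase shift.
Zero or two π shifts → no net half-wave offset.
For weak reflection here: 2 n t = (m + ½) λ.
λ = 2 n t / (m + ½) = 1971 / (m + ½) nm.
m=2: 788 nm (IR); m=3: 563 nm (visible); m=4: 438 nm (visible); m=5: 358 nm (UV).

2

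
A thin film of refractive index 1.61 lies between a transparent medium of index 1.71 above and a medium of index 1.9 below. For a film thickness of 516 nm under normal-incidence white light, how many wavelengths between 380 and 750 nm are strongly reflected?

Top surface (1.71 → 1.61): reflection off a lower-index medium gives no phase shift.
At the lower boundary (n = 1.61 to n = 1.9) the reflected ray undergoes a half-wave phase shift.
Exactly one π shift → a net half-wave offset.
For maximum reflection here: 2 n t = (m + ½) λ.
λ = 2 n t / (m + ½) = 1662 / (m + ½) nm.
m=1: 1108 nm (IR); m=2: 665 nm (visible); m=3: 475 nm (visible); m=4: 369 nm (UV).

2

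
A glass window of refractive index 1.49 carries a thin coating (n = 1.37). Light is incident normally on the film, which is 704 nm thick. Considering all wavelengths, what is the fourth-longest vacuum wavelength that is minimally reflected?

551 nm

Top surface (1.0 → 1.37): reflection off a higher-index medium gives a half-wave phase shift.
Bottom surface (1.37 → 1.49): reflection off a higher-index medium gives a half-wave phase shift.
Zero or two π shifts → no net half-wave offset.
For weak reflection here: 2 n t = (m + ½) λ.
λ = 2 n t / (m + ½). The fourth-longest wavelength is m = 3: λ = 2 × 1.37 × 704 / 3.50 = 551 nm.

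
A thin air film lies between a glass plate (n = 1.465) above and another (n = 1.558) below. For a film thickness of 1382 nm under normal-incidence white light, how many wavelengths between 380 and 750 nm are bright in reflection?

Ray reflecting at the top interface goes from n = 1.465 toward n = 1.0: no phase shift.
At the lower boundary (n = 1.0 to n = 1.558) the reflected ray undergoes a half-wave phase shift.
The two reflections differ by half a wavelength.
So the condition for constructive reflection is 2 n t = (m + ½) λ.
λ = 2 n t / (m + ½) = 2764 / (m + ½) nm.
m=3: 790 nm (IR); m=4: 614 nm (visible); m=5: 503 nm (visible); m=6: 425 nm (visible); m=7: 369 nm (UV).

3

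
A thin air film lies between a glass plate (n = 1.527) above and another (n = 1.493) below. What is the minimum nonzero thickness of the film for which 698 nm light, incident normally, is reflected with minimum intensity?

Ray reflecting at the top interface goes from n = 1.527 toward n = 1.0: no phase shift.
Ray reflecting at the bottom interface goes from n = 1.0 toward n = 1.493: a half-wave phase shift.
Exactly one π shift → a net half-wave offset.
So the condition for destructive reflection is 2 n t = m λ.
Minimum nonzero at m = 1: t = λ / (2 n) = 698 / (2 × 1.0) = 349 nm.

349 nm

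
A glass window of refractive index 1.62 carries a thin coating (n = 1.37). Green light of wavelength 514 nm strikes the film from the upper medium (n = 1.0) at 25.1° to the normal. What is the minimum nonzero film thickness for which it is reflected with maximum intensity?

197 nm

Top surface (1.0 → 1.37): reflection off a higher-index medium gives a half-wave phase shift.
Ray reflecting at the bottom interface goes from n = 1.37 toward n = 1.62: a half-wave phase shift.
The two reflections carry the same phase change, so no net offset.
For bright reflection here: 2 n t cos θ_r = m λ.
Snell's law: 1.0 sin 25.1° = 1.37 sin θ_r → sin θ_r = 0.310, cos θ_r = 0.951.
Minimum nonzero at m = 1: t = λ / (2 n cos θ_r) = 514 / (2 × 1.37 × 0.951) = 197 nm.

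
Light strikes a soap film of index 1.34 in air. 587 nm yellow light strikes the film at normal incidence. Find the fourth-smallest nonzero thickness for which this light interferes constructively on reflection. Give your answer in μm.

0.767 μm

Ray reflecting at the top interface goes from n = 1.0 toward n = 1.34: a half-wave phase shift.
Ray reflecting at the bottom interface goes from n = 1.34 toward n = 1.0: no phase shift.
The two reflections differ by half a wavelength.
So the condition for constructive reflection is 2 n t = (m + ½) λ.
The fourth-smallest nonzero thickness corresponds to m = 3: t = (m + ½) λ / (2 n) = 3.50 × 587 / (2 × 1.34) = 767 nm.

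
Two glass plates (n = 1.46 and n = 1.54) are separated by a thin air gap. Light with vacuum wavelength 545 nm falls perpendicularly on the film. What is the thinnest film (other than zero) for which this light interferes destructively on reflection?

At the upper boundary (n = 1.46 to n = 1.0) the reflected ray undergoes no phase shift.
Bottom surface (1.0 → 1.54): reflection off a higher-index medium gives a half-wave phase shift.
Exactly one π shift → a net half-wave offset.
For dark reflection here: 2 n t = m λ.
Minimum nonzero at m = 1: t = λ / (2 n) = 545 / (2 × 1.0) = 273 nm.

273 nm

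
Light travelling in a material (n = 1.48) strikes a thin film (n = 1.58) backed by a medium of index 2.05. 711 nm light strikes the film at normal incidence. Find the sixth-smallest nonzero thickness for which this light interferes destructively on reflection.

Ray reflecting at the top interface goes from n = 1.48 toward n = 1.58: a half-wave phase shift.
Ray reflecting at the bottom interface goes from n = 1.58 toward n = 2.05: a half-wave phase shift.
Zero or two π shifts → no net half-wave offset.
For minimum reflection here: 2 n t = (m + ½) λ.
The sixth-smallest nonzero thickness corresponds to m = 5: t = (m + ½) λ / (2 n) = 5.50 × 711 / (2 × 1.58) = 1238 nm.

1238 nm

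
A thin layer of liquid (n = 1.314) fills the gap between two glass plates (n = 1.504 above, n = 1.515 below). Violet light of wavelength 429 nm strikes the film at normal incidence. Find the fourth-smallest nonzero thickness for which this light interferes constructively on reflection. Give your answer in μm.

0.571 μm

Top surface (1.504 → 1.314): reflection off a lower-index medium gives no phase shift.
Ray reflecting at the bottom interface goes from n = 1.314 toward n = 1.515: a half-wave phase shift.
Exactly one π shift → a net half-wave offset.
For strong reflection here: 2 n t = (m + ½) λ.
The fourth-smallest nonzero thickness corresponds to m = 3: t = (m + ½) λ / (2 n) = 3.50 × 429 / (2 × 1.314) = 571 nm.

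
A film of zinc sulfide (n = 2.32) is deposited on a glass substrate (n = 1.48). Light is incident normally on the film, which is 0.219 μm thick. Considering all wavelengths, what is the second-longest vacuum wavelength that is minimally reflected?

Top surface (1.0 → 2.32): reflection off a higher-index medium gives a half-wave phase shift.
At the lower boundary (n = 2.32 to n = 1.48) the reflected ray undergoes no phase shift.
Exactly one π shift → a net half-wave offset.
So the condition for destructive reflection is 2 n t = m λ.
λ = 2 n t / m. The second-longest wavelength is m = 2: λ = 2 × 2.32 × 219 / 2.00 = 508 nm.

508 nm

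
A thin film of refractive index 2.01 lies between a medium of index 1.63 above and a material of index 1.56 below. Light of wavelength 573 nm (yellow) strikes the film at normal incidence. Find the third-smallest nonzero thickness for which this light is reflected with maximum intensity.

356 nm

At the upper boundary (n = 1.63 to n = 2.01) the reflected ray undergoes a half-wave phase shift.
At the lower boundary (n = 2.01 to n = 1.56) the reflected ray undergoes no phase shift.
Net: one phase inversion between the two reflected rays.
So the condition for constructive reflection is 2 n t = (m + ½) λ.
The third-smallest nonzero thickness corresponds to m = 2: t = (m + ½) λ / (2 n) = 2.50 × 573 / (2 × 2.01) = 356 nm.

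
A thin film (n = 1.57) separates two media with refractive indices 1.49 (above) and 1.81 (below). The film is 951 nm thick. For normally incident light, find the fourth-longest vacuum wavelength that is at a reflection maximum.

Top surface (1.49 → 1.57): reflection off a higher-index medium gives a half-wave phase shift.
At the lower boundary (n = 1.57 to n = 1.81) the reflected ray undergoes a half-wave phase shift.
Net: no relative phase inversion (both shifts match).
So the condition for constructive reflection is 2 n t = m λ.
λ = 2 n t / m. The fourth-longest wavelength is m = 4: λ = 2 × 1.57 × 951 / 4.00 = 747 nm.

747 nm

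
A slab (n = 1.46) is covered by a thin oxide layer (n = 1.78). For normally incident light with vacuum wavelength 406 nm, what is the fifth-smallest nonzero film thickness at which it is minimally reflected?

570 nm

Ray reflecting at the top interface goes from n = 1.0 toward n = 1.78: a half-wave phase shift.
Ray reflecting at the bottom interface goes from n = 1.78 toward n = 1.46: no phase shift.
The two reflections differ by half a wavelength.
For dark reflection here: 2 n t = m λ.
The fifth-smallest nonzero thickness corresponds to m = 5: t = m λ / (2 n) = 5.00 × 406 / (2 × 1.78) = 570 nm.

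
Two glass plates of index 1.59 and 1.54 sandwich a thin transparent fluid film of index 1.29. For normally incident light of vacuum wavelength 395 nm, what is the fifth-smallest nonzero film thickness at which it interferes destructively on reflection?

766 nm

Ray reflecting at the top interface goes from n = 1.59 toward n = 1.29: no phase shift.
Ray reflecting at the bottom interface goes from n = 1.29 toward n = 1.54: a half-wave phase shift.
Exactly one π shift → a net half-wave offset.
For minimum reflection here: 2 n t = m λ.
The fifth-smallest nonzero thickness corresponds to m = 5: t = m λ / (2 n) = 5.00 × 395 / (2 × 1.29) = 766 nm.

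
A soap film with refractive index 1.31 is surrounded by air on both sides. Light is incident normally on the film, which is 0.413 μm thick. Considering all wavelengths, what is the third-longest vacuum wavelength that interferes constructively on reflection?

Ray reflecting at the top interface goes from n = 1.0 toward n = 1.31: a half-wave phase shift.
Ray reflecting at the bottom interface goes from n = 1.31 toward n = 1.0: no phase shift.
Net: one phase inversion between the two reflected rays.
So the condition for constructive reflection is 2 n t = (m + ½) λ.
λ = 2 n t / (m + ½). The third-longest wavelength is m = 2: λ = 2 × 1.31 × 413 / 2.50 = 433 nm.

433 nm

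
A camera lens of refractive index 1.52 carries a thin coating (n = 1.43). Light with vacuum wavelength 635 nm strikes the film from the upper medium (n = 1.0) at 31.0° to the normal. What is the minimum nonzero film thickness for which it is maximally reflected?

At the upper boundary (n = 1.0 to n = 1.43) the reflected ray undergoes a half-wave phase shift.
Ray reflecting at the bottom interface goes from n = 1.43 toward n = 1.52: a half-wave phase shift.
Zero or two π shifts → no net half-wave offset.
With no net inversion, constructive interference in reflection requires 2 n t cos θ_r = m λ.
Snell's law: 1.0 sin 31.0° = 1.43 sin θ_r → sin θ_r = 0.360, cos θ_r = 0.933.
Minimum nonzero at m = 1: t = λ / (2 n cos θ_r) = 635 / (2 × 1.43 × 0.933) = 238 nm.

238 nm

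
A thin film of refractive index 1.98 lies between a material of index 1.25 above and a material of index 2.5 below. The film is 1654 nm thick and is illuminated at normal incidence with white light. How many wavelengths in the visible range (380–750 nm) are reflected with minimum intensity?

Top surface (1.25 → 1.98): reflection off a higher-index medium gives a half-wave phase shift.
Bottom surface (1.98 → 2.5): reflection off a higher-index medium gives a half-wave phase shift.
The two reflections carry the same phase change, so no net offset.
With no net inversion, destructive interference in reflection requires 2 n t = (m + ½) λ.
λ = 2 n t / (m + ½) = 6550 / (m + ½) nm.
m=8: 771 nm (IR); m=9: 689 nm (visible); m=10: 624 nm (visible); m=11: 570 nm (visible); m=12: 524 nm (visible); m=13: 485 nm (visible); m=14: 452 nm (visible); m=15: 423 nm (visible); m=16: 397 nm (visible); m=17: 374 nm (UV).

8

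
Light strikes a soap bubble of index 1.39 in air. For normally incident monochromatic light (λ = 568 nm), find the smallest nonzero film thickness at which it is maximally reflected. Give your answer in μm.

0.102 μm

At the upper boundary (n = 1.0 to n = 1.39) the reflected ray undergoes a half-wave phase shift.
Bottom surface (1.39 → 1.0): reflection off a lower-index medium gives no phase shift.
Exactly one π shift → a net half-wave offset.
For bright reflection here: 2 n t = (m + ½) λ.
Minimum at m = 0: t = λ / (4 n) = 568 / (4 × 1.39) = 102 nm.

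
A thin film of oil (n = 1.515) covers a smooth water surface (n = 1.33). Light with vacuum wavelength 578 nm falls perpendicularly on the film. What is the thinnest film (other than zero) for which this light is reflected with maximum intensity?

Top surface (1.0 → 1.515): reflection off a higher-index medium gives a half-wave phase shift.
Ray reflecting at the bottom interface goes from n = 1.515 toward n = 1.33: no phase shift.
The two reflections differ by half a wavelength.
With one net inversion, constructive interference in reflection requires 2 n t = (m + ½) λ.
Minimum at m = 0: t = λ / (4 n) = 578 / (4 × 1.515) = 95.4 nm.

95.4 nm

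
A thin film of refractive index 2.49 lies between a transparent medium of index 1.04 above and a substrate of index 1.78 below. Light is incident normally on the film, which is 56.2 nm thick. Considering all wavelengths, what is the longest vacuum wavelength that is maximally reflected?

Top surface (1.04 → 2.49): reflection off a higher-index medium gives a half-wave phase shift.
At the lower boundary (n = 2.49 to n = 1.78) the reflected ray undergoes no phase shift.
The two reflections differ by half a wavelength.
With one net inversion, constructive interference in reflection requires 2 n t = (m + ½) λ.
λ = 2 n t / (m + ½). The longest wavelength is m = 0: λ = 2 × 2.49 × 56.2 / 0.500 = 560 nm.

560 nm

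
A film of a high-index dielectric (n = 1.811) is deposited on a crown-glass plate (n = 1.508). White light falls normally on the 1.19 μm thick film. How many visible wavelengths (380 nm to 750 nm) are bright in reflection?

5

Ray reflecting at the top interface goes from n = 1.0 toward n = 1.811: a half-wave phase shift.
Ray reflecting at the bottom interface goes from n = 1.811 toward n = 1.508: no phase shift.
The two reflections differ by half a wavelength.
With one net inversion, constructive interference in reflection requires 2 n t = (m + ½) λ.
λ = 2 n t / (m + ½) = 4310 / (m + ½) nm.
m=5: 784 nm (IR); m=6: 663 nm (visible); m=7: 575 nm (visible); m=8: 507 nm (visible); m=9: 454 nm (visible); m=10: 410 nm (visible); m=11: 375 nm (UV).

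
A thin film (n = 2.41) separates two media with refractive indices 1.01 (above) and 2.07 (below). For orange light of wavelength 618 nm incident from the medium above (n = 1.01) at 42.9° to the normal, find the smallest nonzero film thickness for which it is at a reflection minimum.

At the upper boundary (n = 1.01 to n = 2.41) the reflected ray undergoes a half-wave phase shift.
At the lower boundary (n = 2.41 to n = 2.07) the reflected ray undergoes no phase shift.
The two reflections differ by half a wavelength.
For weak reflection here: 2 n t cos θ_r = m λ.
Snell's law: 1.01 sin 42.9° = 2.41 sin θ_r → sin θ_r = 0.285, cos θ_r = 0.958.
Minimum nonzero at m = 1: t = λ / (2 n cos θ_r) = 618 / (2 × 2.41 × 0.958) = 134 nm.

134 nm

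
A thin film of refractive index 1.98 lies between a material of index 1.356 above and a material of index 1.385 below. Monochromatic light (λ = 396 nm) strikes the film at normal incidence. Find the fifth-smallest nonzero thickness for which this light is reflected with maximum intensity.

450 nm

Ray reflecting at the top interface goes from n = 1.356 toward n = 1.98: a half-wave phase shift.
At the lower boundary (n = 1.98 to n = 1.385) the reflected ray undergoes no phase shift.
Net: one phase inversion between the two reflected rays.
With one net inversion, constructive interference in reflection requires 2 n t = (m + ½) λ.
The fifth-smallest nonzero thickness corresponds to m = 4: t = (m + ½) λ / (2 n) = 4.50 × 396 / (2 × 1.98) = 450 nm.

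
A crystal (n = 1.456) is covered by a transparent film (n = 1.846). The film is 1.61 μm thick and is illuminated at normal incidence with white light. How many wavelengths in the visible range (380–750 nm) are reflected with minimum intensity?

8

Ray reflecting at the top interface goes from n = 1.0 toward n = 1.846: a half-wave phase shift.
Ray reflecting at the bottom interface goes from n = 1.846 toward n = 1.456: no phase shift.
Exactly one π shift → a net half-wave offset.
With one net inversion, destructive interference in reflection requires 2 n t = m λ.
λ = 2 n t / m = 5944 / m nm.
m=7: 849 nm (IR); m=8: 743 nm (visible); m=9: 660 nm (visible); m=10: 594 nm (visible); m=11: 540 nm (visible); m=12: 495 nm (visible); m=13: 457 nm (visible); m=14: 425 nm (visible); m=15: 396 nm (visible); m=16: 372 nm (UV).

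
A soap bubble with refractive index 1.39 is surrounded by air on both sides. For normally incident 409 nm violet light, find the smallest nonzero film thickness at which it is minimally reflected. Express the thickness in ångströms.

Ray reflecting at the top interface goes from n = 1.0 toward n = 1.39: a half-wave phase shift.
Bottom surface (1.39 → 1.0): reflection off a lower-index medium gives no phase shift.
Exactly one π shift → a net half-wave offset.
With one net inversion, destructive interference in reflection requires 2 n t = m λ.
Minimum nonzero at m = 1: t = λ / (2 n) = 409 / (2 × 1.39) = 147 nm.

1471 Å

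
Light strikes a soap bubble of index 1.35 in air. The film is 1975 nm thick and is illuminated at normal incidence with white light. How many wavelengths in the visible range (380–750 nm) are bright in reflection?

Ray reflecting at the top interface goes from n = 1.0 toward n = 1.35: a half-wave phase shift.
Bottom surface (1.35 → 1.0): reflection off a lower-index medium gives no phase shift.
Exactly one π shift → a net half-wave offset.
So the condition for constructive reflection is 2 n t = (m + ½) λ.
λ = 2 n t / (m + ½) = 5333 / (m + ½) nm.
m=6: 820 nm (IR); m=7: 711 nm (visible); m=8: 627 nm (visible); m=9: 561 nm (visible); m=10: 508 nm (visible); m=11: 464 nm (visible); m=12: 427 nm (visible); m=13: 395 nm (visible); m=14: 368 nm (UV).

7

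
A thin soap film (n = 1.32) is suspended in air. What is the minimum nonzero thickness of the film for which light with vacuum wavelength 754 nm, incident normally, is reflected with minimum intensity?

At the upper boundary (n = 1.0 to n = 1.32) the reflected ray undergoes a half-wave phase shift.
At the lower boundary (n = 1.32 to n = 1.0) the reflected ray undergoes no phase shift.
The two reflections differ by half a wavelength.
So the condition for destructive reflection is 2 n t = m λ.
Minimum nonzero at m = 1: t = λ / (2 n) = 754 / (2 × 1.32) = 286 nm.

286 nm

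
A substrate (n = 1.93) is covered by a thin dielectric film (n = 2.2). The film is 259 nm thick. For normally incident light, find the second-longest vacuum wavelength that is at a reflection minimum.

570 nm

Ray reflecting at the top interface goes from n = 1.0 toward n = 2.2: a half-wave phase shift.
At the lower boundary (n = 2.2 to n = 1.93) the reflected ray undergoes no phase shift.
Exactly one π shift → a net half-wave offset.
So the condition for destructive reflection is 2 n t = m λ.
λ = 2 n t / m. The second-longest wavelength is m = 2: λ = 2 × 2.2 × 259 / 2.00 = 570 nm.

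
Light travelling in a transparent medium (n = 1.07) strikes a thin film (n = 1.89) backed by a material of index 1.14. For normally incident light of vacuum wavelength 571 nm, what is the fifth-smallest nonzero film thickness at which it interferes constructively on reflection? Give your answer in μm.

Ray reflecting at the top interface goes from n = 1.07 toward n = 1.89: a half-wave phase shift.
Ray reflecting at the bottom interface goes from n = 1.89 toward n = 1.14: no phase shift.
Net: one phase inversion between the two reflected rays.
With one net inversion, constructive interference in reflection requires 2 n t = (m + ½) λ.
The fifth-smallest nonzero thickness corresponds to m = 4: t = (m + ½) λ / (2 n) = 4.50 × 571 / (2 × 1.89) = 680 nm.

0.680 μm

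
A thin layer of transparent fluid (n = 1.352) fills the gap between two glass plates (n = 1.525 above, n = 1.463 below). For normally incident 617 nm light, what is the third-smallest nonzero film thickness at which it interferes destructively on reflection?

685 nm

At the upper boundary (n = 1.525 to n = 1.352) the reflected ray undergoes no phase shift.
At the lower boundary (n = 1.352 to n = 1.463) the reflected ray undergoes a half-wave phase shift.
Net: one phase inversion between the two reflected rays.
With one net inversion, destructive interference in reflection requires 2 n t = m λ.
The third-smallest nonzero thickness corresponds to m = 3: t = m λ / (2 n) = 3.00 × 617 / (2 × 1.352) = 685 nm.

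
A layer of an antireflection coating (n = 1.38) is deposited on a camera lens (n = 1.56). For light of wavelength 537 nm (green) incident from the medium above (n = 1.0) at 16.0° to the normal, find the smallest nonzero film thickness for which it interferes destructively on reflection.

Ray reflecting at the top interface goes from n = 1.0 toward n = 1.38: a half-wave phase shift.
Bottom surface (1.38 → 1.56): reflection off a higher-index medium gives a half-wave phase shift.
Zero or two π shifts → no net half-wave offset.
For weak reflection here: 2 n t cos θ_r = (m + ½) λ.
Snell's law: 1.0 sin 16.0° = 1.38 sin θ_r → sin θ_r = 0.200, cos θ_r = 0.980.
Minimum at m = 0: t = λ / (4 n cos θ_r) = 537 / (4 × 1.38 × 0.980) = 99.3 nm.

99.3 nm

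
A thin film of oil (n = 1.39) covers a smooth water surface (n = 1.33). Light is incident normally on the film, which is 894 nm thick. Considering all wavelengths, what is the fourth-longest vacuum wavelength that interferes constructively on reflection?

710 nm

At the upper boundary (n = 1.0 to n = 1.39) the reflected ray undergoes a half-wave phase shift.
Bottom surface (1.39 → 1.33): reflection off a lower-index medium gives no phase shift.
The two reflections differ by half a wavelength.
For strong reflection here: 2 n t = (m + ½) λ.
λ = 2 n t / (m + ½). The fourth-longest wavelength is m = 3: λ = 2 × 1.39 × 894 / 3.50 = 710 nm.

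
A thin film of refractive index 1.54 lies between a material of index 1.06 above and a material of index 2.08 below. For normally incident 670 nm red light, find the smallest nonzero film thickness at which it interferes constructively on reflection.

Ray reflecting at the top interface goes from n = 1.06 toward n = 1.54: a half-wave phase shift.
At the lower boundary (n = 1.54 to n = 2.08) the reflected ray undergoes a half-wave phase shift.
Zero or two π shifts → no net half-wave offset.
So the condition for constructive reflection is 2 n t = m λ.
Minimum nonzero at m = 1: t = λ / (2 n) = 670 / (2 × 1.54) = 218 nm.

218 nm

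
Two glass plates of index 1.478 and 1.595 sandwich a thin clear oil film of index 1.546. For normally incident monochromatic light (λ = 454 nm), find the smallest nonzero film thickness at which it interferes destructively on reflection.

Ray reflecting at the top interface goes from n = 1.478 toward n = 1.546: a half-wave phase shift.
Bottom surface (1.546 → 1.595): reflection off a higher-index medium gives a half-wave phase shift.
Zero or two π shifts → no net half-wave offset.
For dark reflection here: 2 n t = (m + ½) λ.
Minimum at m = 0: t = λ / (4 n) = 454 / (4 × 1.546) = 73.4 nm.

73.4 nm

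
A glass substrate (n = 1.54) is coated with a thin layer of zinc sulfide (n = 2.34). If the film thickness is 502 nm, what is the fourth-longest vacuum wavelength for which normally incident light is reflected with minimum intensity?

Top surface (1.0 → 2.34): reflection off a higher-index medium gives a half-wave phase shift.
Bottom surface (2.34 → 1.54): reflection off a lower-index medium gives no phase shift.
Exactly one π shift → a net half-wave offset.
With one net inversion, destructive interference in reflection requires 2 n t = m λ.
λ = 2 n t / m. The fourth-longest wavelength is m = 4: λ = 2 × 2.34 × 502 / 4.00 = 587 nm.

587 nm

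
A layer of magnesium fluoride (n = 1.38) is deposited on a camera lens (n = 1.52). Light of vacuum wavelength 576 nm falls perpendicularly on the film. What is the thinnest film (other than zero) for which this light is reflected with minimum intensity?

At the upper boundary (n = 1.0 to n = 1.38) the reflected ray undergoes a half-wave phase shift.
At the lower boundary (n = 1.38 to n = 1.52) the reflected ray undergoes a half-wave phase shift.
Zero or two π shifts → no net half-wave offset.
With no net inversion, destructive interference in reflection requires 2 n t = (m + ½) λ.
Minimum at m = 0: t = λ / (4 n) = 576 / (4 × 1.38) = 104 nm.

104 nm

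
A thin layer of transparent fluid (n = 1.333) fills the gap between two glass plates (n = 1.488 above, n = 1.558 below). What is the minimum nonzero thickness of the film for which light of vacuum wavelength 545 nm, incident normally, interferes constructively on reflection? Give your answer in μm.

At the upper boundary (n = 1.488 to n = 1.333) the reflected ray undergoes no phase shift.
At the lower boundary (n = 1.333 to n = 1.558) the reflected ray undergoes a half-wave phase shift.
The two reflections differ by half a wavelength.
So the condition for constructive reflection is 2 n t = (m + ½) λ.
Minimum at m = 0: t = λ / (4 n) = 545 / (4 × 1.333) = 102 nm.

0.102 μm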